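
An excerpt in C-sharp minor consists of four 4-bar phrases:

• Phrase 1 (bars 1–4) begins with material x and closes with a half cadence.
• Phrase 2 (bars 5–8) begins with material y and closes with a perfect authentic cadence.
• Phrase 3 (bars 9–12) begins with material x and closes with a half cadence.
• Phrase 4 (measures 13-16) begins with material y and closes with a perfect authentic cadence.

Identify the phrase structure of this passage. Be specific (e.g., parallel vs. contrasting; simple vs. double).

The cadence pattern HC–PAC–HC–PAC is weak–strong twice, and phrases 3–4 restate phrases 1–2: a period heard twice, not a double period (which would end weakly at phrase 2).

repeated period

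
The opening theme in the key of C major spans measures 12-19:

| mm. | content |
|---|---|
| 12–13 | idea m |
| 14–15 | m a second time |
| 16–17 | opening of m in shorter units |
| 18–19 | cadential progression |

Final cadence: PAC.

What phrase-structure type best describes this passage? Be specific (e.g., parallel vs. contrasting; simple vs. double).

Basic idea (measures 12–13) + its repetition (mm. 14–15) form the presentation; fragmentation and cadence (mm. 16–19) form the continuation — the 8-bar whole is a sentence.

sentence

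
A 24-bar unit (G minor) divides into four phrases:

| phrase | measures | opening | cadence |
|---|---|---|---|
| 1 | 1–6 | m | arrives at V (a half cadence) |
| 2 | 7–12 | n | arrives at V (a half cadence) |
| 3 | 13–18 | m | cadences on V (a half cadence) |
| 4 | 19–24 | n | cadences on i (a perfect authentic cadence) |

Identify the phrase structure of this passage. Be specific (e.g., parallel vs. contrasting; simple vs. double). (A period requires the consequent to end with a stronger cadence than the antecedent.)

parallel double period

Four phrases in two halves: the first half (mm. 1–12) ends with a half cadence, the second (mm. 13–24) with a perfect authentic cadence — a large antecedent–consequent pair, i.e. a double period.
Phrase 3 begins with the same material as phrase 1, making it parallel.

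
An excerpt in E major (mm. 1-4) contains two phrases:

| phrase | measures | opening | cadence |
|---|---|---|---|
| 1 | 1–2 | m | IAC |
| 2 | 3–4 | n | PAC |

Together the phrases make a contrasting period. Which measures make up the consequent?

measures 3–4

The phrase ending with the weaker cadence (imperfect authentic cadence) is the antecedent; the one ending more conclusively (perfect authentic cadence) is the consequent. The consequent is measures 3–4.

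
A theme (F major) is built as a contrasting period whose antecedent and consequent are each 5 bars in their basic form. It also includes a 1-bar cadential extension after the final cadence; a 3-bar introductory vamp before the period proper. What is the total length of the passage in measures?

14 measures

Basic contrasting period: 5 + 5 = 10 bars.
10 (basic form) + 1 (cadential extension) + 3 (introduction) = 14.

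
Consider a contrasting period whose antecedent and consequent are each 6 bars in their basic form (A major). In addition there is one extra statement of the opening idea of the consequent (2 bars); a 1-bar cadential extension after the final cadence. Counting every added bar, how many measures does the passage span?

Basic contrasting period: 6 + 6 = 12 bars.
12 (basic form) + 2 (extra statement) + 1 (cadential extension) = 15.

15 measures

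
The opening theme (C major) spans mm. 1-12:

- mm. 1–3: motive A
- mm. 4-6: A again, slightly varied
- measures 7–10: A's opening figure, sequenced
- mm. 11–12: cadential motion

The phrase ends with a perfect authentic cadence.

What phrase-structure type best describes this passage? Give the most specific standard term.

sentence

Basic idea (measures 1–3) + its repetition (bars 4–6) form the presentation; fragmentation and cadence (mm. 7–12) form the continuation — the 12-bar whole is a sentence.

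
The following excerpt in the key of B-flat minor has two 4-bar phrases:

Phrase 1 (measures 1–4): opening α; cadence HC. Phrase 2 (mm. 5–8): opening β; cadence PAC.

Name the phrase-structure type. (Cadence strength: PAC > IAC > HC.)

Phrase 1 ends with a half cadence (weaker) and phrase 2 with a perfect authentic cadence (stronger): antecedent + consequent = a period.
The two phrases open with different material (α / β), so the period is contrasting.

contrasting period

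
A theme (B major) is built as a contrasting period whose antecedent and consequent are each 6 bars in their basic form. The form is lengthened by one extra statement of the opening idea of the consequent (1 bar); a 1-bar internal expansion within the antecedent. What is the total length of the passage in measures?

Basic contrasting period: 6 + 6 = 12 bars.
12 (basic form) + 1 (extra statement) + 1 (internal expansion) = 14.

14 measures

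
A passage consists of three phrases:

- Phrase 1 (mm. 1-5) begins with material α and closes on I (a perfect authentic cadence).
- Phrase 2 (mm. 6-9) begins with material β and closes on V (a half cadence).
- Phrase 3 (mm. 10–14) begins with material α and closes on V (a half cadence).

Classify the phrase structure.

phrase group

The final phrase closes with a half cadence, which is not stronger than the preceding half cadence; the 3 phrases lack an overall antecedent–consequent design and so form a phrase group.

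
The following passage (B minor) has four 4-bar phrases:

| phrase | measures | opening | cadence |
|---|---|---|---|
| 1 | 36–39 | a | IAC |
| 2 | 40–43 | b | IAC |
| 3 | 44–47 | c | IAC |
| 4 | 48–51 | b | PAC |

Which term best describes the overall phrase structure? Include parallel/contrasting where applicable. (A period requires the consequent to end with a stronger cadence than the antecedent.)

Four phrases in two halves: the first half (measures 36–43) ends with an imperfect authentic cadence, the second (mm. 44–51) with a perfect authentic cadence — a large antecedent–consequent pair, i.e. a double period.
Phrase 3 begins with different material from phrase 1, making it contrasting.

contrasting double period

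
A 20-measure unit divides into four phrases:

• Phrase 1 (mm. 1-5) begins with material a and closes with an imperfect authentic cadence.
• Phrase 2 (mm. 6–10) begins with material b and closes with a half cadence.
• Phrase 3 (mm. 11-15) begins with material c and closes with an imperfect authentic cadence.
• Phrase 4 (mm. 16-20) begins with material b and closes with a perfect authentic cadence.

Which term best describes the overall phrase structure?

contrasting double period

Four phrases in two halves: the first half (measures 1–10) ends with a half cadence, the second (mm. 11–20) with a perfect authentic cadence — a large antecedent–consequent pair, i.e. a double period.
Phrase 3 begins with different material from phrase 1, making it contrasting.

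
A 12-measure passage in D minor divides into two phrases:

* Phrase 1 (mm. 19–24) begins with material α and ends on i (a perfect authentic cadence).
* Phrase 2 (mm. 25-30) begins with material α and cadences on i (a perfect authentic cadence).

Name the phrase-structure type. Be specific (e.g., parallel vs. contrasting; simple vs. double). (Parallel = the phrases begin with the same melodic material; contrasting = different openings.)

Both phrases have the same opening (α) and the same cadence (perfect authentic cadence): the second is a restatement, not a consequent, so this is a repeated phrase rather than a period.

repeated phrase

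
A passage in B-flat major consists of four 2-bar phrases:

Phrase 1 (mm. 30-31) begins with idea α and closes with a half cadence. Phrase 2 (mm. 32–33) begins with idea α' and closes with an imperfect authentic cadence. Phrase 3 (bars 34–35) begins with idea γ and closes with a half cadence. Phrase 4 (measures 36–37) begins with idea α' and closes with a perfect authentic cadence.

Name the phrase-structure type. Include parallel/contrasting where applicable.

contrasting double period

Four phrases in two halves: the first half (measures 30-33) ends with an imperfect authentic cadence, the second (mm. 34–37) with a perfect authentic cadence — a large antecedent–consequent pair, i.e. a double period.
Phrase 3 begins with different material from phrase 1, making it contrasting.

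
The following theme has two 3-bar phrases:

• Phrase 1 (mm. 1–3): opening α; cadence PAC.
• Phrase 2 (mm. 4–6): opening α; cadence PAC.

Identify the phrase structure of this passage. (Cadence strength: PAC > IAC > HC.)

Both phrases have the same opening (α) and the same cadence (perfect authentic cadence): the second is a restatement, not a consequent, so this is a repeated phrase rather than a period.

repeated phrase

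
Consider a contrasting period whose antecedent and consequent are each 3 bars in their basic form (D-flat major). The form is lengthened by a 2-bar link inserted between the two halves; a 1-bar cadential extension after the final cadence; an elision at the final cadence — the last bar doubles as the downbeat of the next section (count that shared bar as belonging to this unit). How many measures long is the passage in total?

Basic contrasting period: 3 + 3 = 6 bars.
6 (basic form) + 2 (link) + 1 (cadential extension) = 9.
The elision shares a bar with the next section but does not change this unit's count.

9 measures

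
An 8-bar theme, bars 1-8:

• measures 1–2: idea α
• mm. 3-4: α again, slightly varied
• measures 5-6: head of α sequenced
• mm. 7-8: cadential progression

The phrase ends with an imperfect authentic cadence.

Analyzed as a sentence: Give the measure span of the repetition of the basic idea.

measures 3–4

The presentation of a sentence is the basic idea (mm. 1–2) plus its repetition (mm. 3–4); the repetition of the basic idea is therefore mm. 3–4.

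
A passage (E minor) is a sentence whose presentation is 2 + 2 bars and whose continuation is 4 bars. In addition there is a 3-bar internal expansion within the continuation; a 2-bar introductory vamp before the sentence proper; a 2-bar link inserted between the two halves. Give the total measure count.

15 measures

Basic sentence: 2 + 2 + 4 = 8 bars.
8 (basic form) + 3 (internal expansion) + 2 (introduction) + 2 (link) = 15.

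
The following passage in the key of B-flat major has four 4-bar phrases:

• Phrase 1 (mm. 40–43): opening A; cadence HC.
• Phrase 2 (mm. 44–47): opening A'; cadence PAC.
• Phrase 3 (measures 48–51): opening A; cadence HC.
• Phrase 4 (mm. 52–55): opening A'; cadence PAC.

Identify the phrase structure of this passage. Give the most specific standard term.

The cadence pattern HC–PAC–HC–PAC is weak–strong twice, and phrases 3–4 restate phrases 1–2: a period heard twice, not a double period (which would end weakly at phrase 2).

repeated period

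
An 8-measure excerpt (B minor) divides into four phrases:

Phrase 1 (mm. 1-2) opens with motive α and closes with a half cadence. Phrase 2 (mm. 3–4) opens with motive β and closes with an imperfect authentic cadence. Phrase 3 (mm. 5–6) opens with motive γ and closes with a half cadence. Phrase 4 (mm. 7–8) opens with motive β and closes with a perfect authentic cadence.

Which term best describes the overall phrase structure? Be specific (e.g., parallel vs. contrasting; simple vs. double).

Four phrases in two halves: the first half (mm. 1–4) ends with an imperfect authentic cadence, the second (bars 5–8) with a perfect authentic cadence — a large antecedent–consequent pair, i.e. a double period.
Phrase 3 begins with different material from phrase 1, making it contrasting.

contrasting double period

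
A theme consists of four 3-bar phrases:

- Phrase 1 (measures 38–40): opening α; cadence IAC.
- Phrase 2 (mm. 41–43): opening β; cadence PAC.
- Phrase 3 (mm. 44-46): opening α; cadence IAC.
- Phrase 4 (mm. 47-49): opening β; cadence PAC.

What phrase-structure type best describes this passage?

The cadence pattern IAC–PAC–IAC–PAC is weak–strong twice, and phrases 3–4 restate phrases 1–2: a period heard twice, not a double period (which would end weakly at phrase 2).

repeated period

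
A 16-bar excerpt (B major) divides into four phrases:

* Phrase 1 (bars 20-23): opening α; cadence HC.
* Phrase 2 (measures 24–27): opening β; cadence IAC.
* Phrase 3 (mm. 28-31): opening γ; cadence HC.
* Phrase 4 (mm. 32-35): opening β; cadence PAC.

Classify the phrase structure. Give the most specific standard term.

Four phrases in two halves: the first half (bars 20–27) ends with an imperfect authentic cadence, the second (mm. 28–35) with a perfect authentic cadence — a large antecedent–consequent pair, i.e. a double period.
Phrase 3 begins with different material from phrase 1, making it contrasting.

contrasting double period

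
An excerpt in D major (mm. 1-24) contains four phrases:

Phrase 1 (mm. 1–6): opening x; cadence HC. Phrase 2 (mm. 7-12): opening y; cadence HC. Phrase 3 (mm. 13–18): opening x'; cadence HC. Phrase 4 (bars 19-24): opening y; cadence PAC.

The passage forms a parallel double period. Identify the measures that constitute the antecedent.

measures 1–12

In a double period the four phrases pair into a large antecedent (phrases 1–2, ending half cadence) and a large consequent (phrases 3–4, ending perfect authentic cadence). The antecedent spans measures 1–12.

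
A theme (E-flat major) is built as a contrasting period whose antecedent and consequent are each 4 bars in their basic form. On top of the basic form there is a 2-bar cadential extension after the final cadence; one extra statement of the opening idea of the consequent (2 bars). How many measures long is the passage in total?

12 measures

Basic contrasting period: 4 + 4 = 8 bars.
8 (basic form) + 2 (cadential extension) + 2 (extra statement) = 12.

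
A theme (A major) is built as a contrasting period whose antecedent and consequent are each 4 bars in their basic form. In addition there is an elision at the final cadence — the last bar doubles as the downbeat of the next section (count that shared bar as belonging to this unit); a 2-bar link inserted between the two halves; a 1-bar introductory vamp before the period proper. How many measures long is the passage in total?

11 measures

Basic contrasting period: 4 + 4 = 8 bars.
8 (basic form) + 2 (link) + 1 (introduction) = 11.
The elision shares a bar with the next section but does not change this unit's count.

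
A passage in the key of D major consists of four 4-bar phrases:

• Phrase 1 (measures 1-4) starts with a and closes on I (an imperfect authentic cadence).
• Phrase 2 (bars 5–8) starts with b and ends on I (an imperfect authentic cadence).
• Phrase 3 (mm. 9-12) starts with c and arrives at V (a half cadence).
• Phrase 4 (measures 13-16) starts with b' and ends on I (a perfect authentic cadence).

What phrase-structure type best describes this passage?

contrasting double period

Four phrases in two halves: the first half (bars 1-8) ends with an imperfect authentic cadence, the second (measures 9-16) with a perfect authentic cadence — a large antecedent–consequent pair, i.e. a double period.
Phrase 3 begins with different material from phrase 1, making it contrasting.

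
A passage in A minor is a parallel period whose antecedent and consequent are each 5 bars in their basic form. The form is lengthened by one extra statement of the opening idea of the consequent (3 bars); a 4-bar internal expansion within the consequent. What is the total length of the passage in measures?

Basic parallel period: 5 + 5 = 10 bars.
10 (basic form) + 3 (extra statement) + 4 (internal expansion) = 17.

17 measures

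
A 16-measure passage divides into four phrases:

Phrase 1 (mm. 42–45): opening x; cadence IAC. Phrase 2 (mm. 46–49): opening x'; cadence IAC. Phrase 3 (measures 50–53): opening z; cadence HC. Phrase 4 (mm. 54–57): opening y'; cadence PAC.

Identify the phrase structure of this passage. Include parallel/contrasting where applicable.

contrasting double period

Four phrases in two halves: the first half (mm. 42–49) ends with an imperfect authentic cadence, the second (measures 50-57) with a perfect authentic cadence — a large antecedent–consequent pair, i.e. a double period.
Phrase 3 begins with different material from phrase 1, making it contrasting.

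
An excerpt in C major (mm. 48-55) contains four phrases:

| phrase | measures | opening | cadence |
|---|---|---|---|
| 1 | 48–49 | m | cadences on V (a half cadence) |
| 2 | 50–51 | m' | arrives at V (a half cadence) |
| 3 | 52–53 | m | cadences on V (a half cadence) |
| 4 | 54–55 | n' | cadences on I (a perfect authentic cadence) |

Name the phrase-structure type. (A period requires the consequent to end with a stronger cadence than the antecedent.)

parallel double period

Four phrases in two halves: the first half (bars 48-51) ends with a half cadence, the second (measures 52–55) with a perfect authentic cadence — a large antecedent–consequent pair, i.e. a double period.
Phrase 3 begins with the same material as phrase 1, making it parallel.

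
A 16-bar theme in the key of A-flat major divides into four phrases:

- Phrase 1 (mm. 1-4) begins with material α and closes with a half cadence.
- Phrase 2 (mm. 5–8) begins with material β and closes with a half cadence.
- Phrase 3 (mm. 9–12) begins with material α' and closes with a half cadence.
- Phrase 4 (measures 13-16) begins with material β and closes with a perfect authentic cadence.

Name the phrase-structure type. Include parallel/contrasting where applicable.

parallel double period

Four phrases in two halves: the first half (mm. 1–8) ends with a half cadence, the second (measures 9–16) with a perfect authentic cadence — a large antecedent–consequent pair, i.e. a double period.
Phrase 3 begins with the same material as phrase 1, making it parallel.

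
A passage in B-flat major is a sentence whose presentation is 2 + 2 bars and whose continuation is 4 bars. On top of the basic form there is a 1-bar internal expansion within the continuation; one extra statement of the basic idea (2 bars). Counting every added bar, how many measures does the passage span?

Basic sentence: 2 + 2 + 4 = 8 bars.
8 (basic form) + 1 (internal expansion) + 2 (extra statement) = 11.

11 measures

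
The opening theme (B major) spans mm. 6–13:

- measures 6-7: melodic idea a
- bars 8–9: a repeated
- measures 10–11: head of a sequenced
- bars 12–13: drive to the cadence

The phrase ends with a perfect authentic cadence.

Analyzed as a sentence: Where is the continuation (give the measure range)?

After the presentation (mm. 6–9), the continuation covers the fragmentation through the cadence: mm. 10–13.

measures 10–13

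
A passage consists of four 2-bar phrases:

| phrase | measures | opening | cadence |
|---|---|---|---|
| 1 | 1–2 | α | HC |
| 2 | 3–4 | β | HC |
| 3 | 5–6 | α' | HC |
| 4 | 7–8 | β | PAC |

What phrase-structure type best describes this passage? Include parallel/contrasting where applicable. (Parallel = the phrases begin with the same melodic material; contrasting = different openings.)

Four phrases in two halves: the first half (mm. 1-4) ends with a half cadence, the second (measures 5–8) with a perfect authentic cadence — a large antecedent–consequent pair, i.e. a double period.
Phrase 3 begins with the same material as phrase 1, making it parallel.

parallel double period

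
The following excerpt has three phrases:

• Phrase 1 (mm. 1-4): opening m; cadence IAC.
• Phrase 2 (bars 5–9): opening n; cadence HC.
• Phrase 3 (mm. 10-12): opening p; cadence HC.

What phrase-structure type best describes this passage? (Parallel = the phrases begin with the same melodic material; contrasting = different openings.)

The final phrase closes with a half cadence, which is not stronger than the preceding half cadence; the 3 phrases lack an overall antecedent–consequent design and so form a phrase group.

phrase group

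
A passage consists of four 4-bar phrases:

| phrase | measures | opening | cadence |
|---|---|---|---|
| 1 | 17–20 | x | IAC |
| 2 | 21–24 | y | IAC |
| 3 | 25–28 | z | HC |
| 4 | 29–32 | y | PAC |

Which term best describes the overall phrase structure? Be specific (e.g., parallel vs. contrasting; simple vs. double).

Four phrases in two halves: the first half (measures 17–24) ends with an imperfect authentic cadence, the second (measures 25–32) with a perfect authentic cadence — a large antecedent–consequent pair, i.e. a double period.
Phrase 3 begins with different material from phrase 1, making it contrasting.

contrasting double period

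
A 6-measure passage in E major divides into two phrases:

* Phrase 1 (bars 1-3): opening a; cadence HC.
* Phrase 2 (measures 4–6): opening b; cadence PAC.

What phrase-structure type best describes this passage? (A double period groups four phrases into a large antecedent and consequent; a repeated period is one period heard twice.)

Phrase 1 ends with a half cadence (weaker) and phrase 2 with a perfect authentic cadence (stronger): antecedent + consequent = a period.
The two phrases open with different material (a / b), so the period is contrasting.

contrasting period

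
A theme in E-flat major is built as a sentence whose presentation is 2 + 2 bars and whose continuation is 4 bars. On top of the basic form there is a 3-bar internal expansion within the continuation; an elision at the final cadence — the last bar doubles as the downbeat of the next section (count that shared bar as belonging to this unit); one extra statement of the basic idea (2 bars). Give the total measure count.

13 measures

Basic sentence: 2 + 2 + 4 = 8 bars.
8 (basic form) + 3 (internal expansion) + 2 (extra statement) = 13.
The elision shares a bar with the next section but does not change this unit's count.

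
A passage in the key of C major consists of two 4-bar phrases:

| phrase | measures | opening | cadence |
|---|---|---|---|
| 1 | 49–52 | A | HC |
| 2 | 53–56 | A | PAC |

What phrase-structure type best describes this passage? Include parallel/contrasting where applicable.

parallel period

Phrase 1 ends with a half cadence (weaker) and phrase 2 with a perfect authentic cadence (stronger): antecedent + consequent = a period.
The two phrases open with the same material (A / A), so the period is parallel.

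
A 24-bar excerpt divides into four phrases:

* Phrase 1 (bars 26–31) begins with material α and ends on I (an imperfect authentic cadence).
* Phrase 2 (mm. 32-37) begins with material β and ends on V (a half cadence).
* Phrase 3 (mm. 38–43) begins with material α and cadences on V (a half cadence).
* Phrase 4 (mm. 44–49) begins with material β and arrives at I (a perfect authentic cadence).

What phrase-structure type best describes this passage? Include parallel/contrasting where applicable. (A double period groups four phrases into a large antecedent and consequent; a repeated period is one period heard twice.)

parallel double period

Four phrases in two halves: the first half (mm. 26–37) ends with a half cadence, the second (measures 38–49) with a perfect authentic cadence — a large antecedent–consequent pair, i.e. a double period.
Phrase 3 begins with the same material as phrase 1, making it parallel.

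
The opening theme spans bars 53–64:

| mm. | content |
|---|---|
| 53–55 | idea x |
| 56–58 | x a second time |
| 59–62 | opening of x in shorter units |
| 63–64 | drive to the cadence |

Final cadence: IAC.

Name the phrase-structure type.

Basic idea (measures 53–55) + its repetition (measures 56–58) form the presentation; fragmentation and cadence (bars 59–64) form the continuation — the 12-bar whole is a sentence.

sentence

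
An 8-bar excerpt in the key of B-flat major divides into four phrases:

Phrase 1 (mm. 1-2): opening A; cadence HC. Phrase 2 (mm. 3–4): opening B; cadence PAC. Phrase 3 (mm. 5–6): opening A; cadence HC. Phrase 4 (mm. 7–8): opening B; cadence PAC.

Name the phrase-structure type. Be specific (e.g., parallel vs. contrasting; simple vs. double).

repeated period

The cadence pattern HC–PAC–HC–PAC is weak–strong twice, and phrases 3–4 restate phrases 1–2: a period heard twice, not a double period (which would end weakly at phrase 2).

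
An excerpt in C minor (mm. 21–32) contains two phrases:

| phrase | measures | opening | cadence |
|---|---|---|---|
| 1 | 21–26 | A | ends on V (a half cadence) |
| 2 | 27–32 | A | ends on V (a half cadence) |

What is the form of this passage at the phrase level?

Both phrases have the same opening (A) and the same cadence (half cadence): the second is a restatement, not a consequent, so this is a repeated phrase rather than a period.

repeated phrase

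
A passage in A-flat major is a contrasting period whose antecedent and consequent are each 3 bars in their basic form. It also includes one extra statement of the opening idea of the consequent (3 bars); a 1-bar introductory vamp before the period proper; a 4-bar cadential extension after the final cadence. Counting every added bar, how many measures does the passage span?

14 measures

Basic contrasting period: 3 + 3 = 6 bars.
6 (basic form) + 3 (extra statement) + 1 (introduction) + 4 (cadential extension) = 14.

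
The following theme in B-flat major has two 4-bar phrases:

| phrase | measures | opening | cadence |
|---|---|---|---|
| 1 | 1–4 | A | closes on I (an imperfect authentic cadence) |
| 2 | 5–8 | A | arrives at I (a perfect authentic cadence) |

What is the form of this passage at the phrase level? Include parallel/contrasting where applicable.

Phrase 1 ends with an imperfect authentic cadence (weaker) and phrase 2 with a perfect authentic cadence (stronger): antecedent + consequent = a period.
The two phrases open with the same material (A / A), so the period is parallel.

parallel period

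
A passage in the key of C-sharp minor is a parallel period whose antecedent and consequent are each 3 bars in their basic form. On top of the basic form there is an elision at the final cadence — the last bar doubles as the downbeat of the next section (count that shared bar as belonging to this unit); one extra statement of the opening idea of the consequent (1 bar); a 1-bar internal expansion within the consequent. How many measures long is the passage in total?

Basic parallel period: 3 + 3 = 6 bars.
6 (basic form) + 1 (extra statement) + 1 (internal expansion) = 8.
The elision shares a bar with the next section but does not change this unit's count.

8 measures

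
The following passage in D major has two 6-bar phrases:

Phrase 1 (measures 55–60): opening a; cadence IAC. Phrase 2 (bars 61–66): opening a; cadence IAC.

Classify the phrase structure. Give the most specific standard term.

repeated phrase

Both phrases have the same opening (a) and the same cadence (imperfect authentic cadence): the second is a restatement, not a consequent, so this is a repeated phrase rather than a period.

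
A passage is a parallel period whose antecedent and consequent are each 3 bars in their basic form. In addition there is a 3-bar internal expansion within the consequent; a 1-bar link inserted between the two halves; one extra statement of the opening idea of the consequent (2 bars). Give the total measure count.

12 measures

Basic parallel period: 3 + 3 = 6 bars.
6 (basic form) + 3 (internal expansion) + 1 (link) + 2 (extra statement) = 12.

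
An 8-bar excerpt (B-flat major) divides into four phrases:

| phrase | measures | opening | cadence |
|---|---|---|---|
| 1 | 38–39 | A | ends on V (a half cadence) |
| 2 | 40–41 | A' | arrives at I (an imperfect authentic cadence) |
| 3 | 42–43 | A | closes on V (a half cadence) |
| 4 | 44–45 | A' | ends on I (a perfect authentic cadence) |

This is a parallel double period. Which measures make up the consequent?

In a double period the first pair of phrases (ending imperfect authentic cadence) is the large antecedent and the second pair (ending perfect authentic cadence) is the large consequent; the consequent is measures 42–45.

measures 42–45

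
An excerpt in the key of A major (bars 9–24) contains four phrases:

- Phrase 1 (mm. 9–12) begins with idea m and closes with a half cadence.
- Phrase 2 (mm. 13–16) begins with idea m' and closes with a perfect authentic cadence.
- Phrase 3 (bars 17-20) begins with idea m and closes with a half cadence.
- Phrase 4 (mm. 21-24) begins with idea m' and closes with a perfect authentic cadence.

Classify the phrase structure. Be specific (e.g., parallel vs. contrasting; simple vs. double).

The cadence pattern HC–PAC–HC–PAC is weak–strong twice, and phrases 3–4 restate phrases 1–2: a period heard twice, not a double period (which would end weakly at phrase 2).

repeated period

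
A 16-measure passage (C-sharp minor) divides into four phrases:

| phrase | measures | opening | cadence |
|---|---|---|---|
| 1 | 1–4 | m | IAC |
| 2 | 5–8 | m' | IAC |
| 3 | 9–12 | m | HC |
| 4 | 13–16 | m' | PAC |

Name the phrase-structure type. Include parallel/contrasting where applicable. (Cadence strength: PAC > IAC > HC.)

parallel double period

Four phrases in two halves: the first half (mm. 1–8) ends with an imperfect authentic cadence, the second (measures 9–16) with a perfect authentic cadence — a large antecedent–consequent pair, i.e. a double period.
Phrase 3 begins with the same material as phrase 1, making it parallel.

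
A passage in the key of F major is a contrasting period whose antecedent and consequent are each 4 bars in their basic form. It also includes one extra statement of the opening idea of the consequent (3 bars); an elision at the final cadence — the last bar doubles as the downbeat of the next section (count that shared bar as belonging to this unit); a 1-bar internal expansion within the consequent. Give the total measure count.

12 measures

Basic contrasting period: 4 + 4 = 8 bars.
8 (basic form) + 3 (extra statement) + 1 (internal expansion) = 12.
The elision shares a bar with the next section but does not change this unit's count.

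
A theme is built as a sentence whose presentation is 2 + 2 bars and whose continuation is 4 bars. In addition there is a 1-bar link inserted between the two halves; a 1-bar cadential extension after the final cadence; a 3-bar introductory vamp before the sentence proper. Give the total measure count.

13 measures

Basic sentence: 2 + 2 + 4 = 8 bars.
8 (basic form) + 1 (link) + 1 (cadential extension) + 3 (introduction) = 13.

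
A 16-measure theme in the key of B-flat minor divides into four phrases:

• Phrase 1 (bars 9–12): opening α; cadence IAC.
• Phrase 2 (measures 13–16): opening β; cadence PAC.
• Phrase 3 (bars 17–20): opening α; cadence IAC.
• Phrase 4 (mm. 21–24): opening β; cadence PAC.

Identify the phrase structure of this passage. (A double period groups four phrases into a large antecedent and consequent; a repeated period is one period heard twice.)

repeated period

The cadence pattern IAC–PAC–IAC–PAC is weak–strong twice, and phrases 3–4 restate phrases 1–2: a period heard twice, not a double period (which would end weakly at phrase 2).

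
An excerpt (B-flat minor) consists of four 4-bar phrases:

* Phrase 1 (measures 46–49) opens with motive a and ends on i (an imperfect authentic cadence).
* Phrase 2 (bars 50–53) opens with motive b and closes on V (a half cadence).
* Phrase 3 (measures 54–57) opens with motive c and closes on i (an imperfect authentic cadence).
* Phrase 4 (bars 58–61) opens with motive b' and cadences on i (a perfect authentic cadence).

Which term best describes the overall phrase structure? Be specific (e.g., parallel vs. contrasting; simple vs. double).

contrasting double period

Four phrases in two halves: the first half (measures 46–53) ends with a half cadence, the second (measures 54–61) with a perfect authentic cadence — a large antecedent–consequent pair, i.e. a double period.
Phrase 3 begins with different material from phrase 1, making it contrasting.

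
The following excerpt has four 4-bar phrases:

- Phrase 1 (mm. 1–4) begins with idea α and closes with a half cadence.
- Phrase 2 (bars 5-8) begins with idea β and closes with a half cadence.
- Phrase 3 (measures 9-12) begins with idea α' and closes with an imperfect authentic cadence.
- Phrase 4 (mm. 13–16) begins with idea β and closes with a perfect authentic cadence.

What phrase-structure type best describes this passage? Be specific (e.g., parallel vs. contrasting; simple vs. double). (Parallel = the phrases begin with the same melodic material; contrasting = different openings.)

Four phrases in two halves: the first half (mm. 1-8) ends with a half cadence, the second (mm. 9–16) with a perfect authentic cadence — a large antecedent–consequent pair, i.e. a double period.
Phrase 3 begins with the same material as phrase 1, making it parallel.

parallel double period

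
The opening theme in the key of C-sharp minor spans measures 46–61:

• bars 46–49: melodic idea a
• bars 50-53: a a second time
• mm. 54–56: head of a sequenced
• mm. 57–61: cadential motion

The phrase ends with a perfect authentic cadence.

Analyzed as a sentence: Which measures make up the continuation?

measures 54–61

After the presentation (mm. 46–53), the continuation covers the fragmentation through the cadence: mm. 54–61.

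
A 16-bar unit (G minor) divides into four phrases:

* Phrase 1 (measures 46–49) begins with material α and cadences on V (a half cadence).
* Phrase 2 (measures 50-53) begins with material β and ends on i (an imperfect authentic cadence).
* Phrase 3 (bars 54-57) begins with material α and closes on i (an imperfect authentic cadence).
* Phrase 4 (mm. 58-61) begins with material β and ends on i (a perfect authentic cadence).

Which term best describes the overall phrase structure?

Four phrases in two halves: the first half (mm. 46-53) ends with an imperfect authentic cadence, the second (bars 54-61) with a perfect authentic cadence — a large antecedent–consequent pair, i.e. a double period.
Phrase 3 begins with the same material as phrase 1, making it parallel.

parallel double period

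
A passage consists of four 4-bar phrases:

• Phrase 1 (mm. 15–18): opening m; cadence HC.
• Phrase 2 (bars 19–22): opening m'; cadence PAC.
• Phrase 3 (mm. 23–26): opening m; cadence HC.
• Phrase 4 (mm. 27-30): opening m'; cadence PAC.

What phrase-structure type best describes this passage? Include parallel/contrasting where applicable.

The cadence pattern HC–PAC–HC–PAC is weak–strong twice, and phrases 3–4 restate phrases 1–2: a period heard twice, not a double period (which would end weakly at phrase 2).

repeated period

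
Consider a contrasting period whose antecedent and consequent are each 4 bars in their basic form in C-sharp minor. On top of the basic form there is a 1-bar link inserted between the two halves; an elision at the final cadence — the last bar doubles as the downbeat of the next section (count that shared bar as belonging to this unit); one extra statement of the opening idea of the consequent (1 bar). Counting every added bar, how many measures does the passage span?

10 measures

Basic contrasting period: 4 + 4 = 8 bars.
8 (basic form) + 1 (link) + 1 (extra statement) = 10.
The elision shares a bar with the next section but does not change this unit's count.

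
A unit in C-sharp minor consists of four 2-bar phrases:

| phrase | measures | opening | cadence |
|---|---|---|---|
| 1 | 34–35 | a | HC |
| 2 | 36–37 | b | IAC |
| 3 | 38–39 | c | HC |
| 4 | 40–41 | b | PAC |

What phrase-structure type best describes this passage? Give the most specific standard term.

Four phrases in two halves: the first half (mm. 34–37) ends with an imperfect authentic cadence, the second (mm. 38-41) with a perfect authentic cadence — a large antecedent–consequent pair, i.e. a double period.
Phrase 3 begins with different material from phrase 1, making it contrasting.

contrasting double period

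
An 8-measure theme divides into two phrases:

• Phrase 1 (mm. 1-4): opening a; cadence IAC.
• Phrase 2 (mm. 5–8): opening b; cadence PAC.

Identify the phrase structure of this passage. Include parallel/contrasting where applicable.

contrasting period

Phrase 1 ends with an imperfect authentic cadence (weaker) and phrase 2 with a perfect authentic cadence (stronger): antecedent + consequent = a period.
The two phrases open with different material (a / b), so the period is contrasting.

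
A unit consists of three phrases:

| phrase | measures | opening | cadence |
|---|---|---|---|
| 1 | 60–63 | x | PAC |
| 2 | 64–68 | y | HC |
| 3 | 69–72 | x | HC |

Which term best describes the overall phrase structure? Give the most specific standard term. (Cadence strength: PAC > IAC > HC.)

The final phrase closes with a half cadence, which is not stronger than the preceding half cadence; the 3 phrases lack an overall antecedent–consequent design and so form a phrase group.

phrase group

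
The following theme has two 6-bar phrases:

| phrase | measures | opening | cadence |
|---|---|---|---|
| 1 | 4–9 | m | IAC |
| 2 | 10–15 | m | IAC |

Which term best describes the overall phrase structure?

Both phrases have the same opening (m) and the same cadence (imperfect authentic cadence): the second is a restatement, not a consequent, so this is a repeated phrase rather than a period.

repeated phrase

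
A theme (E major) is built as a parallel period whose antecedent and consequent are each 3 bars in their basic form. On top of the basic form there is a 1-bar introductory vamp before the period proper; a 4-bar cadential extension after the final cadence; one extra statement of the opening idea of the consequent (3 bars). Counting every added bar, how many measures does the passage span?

14 measures

Basic parallel period: 3 + 3 = 6 bars.
6 (basic form) + 1 (introduction) + 4 (cadential extension) + 3 (extra statement) = 14.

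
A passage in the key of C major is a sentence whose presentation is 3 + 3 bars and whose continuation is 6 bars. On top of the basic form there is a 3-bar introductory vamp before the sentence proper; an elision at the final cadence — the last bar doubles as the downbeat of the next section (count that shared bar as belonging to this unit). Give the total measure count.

Basic sentence: 3 + 3 + 6 = 12 bars.
12 (basic form) + 3 (introduction) = 15.
The elision shares a bar with the next section but does not change this unit's count.

15 measures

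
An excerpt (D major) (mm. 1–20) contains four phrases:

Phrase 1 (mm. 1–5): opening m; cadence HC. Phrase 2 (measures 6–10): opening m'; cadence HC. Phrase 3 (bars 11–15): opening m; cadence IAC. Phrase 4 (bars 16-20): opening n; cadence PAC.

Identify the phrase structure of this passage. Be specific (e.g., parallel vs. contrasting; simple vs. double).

Four phrases in two halves: the first half (bars 1–10) ends with a half cadence, the second (measures 11-20) with a perfect authentic cadence — a large antecedent–consequent pair, i.e. a double period.
Phrase 3 begins with the same material as phrase 1, making it parallel.

parallel double period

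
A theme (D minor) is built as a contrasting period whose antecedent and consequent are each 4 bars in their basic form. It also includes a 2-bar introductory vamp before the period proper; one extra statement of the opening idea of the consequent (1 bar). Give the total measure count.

11 measures

Basic contrasting period: 4 + 4 = 8 bars.
8 (basic form) + 2 (introduction) + 1 (extra statement) = 11.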